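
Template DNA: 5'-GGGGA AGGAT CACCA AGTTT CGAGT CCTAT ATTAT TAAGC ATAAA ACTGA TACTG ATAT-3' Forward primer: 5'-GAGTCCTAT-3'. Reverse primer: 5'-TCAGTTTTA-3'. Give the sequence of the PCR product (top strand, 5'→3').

5'-GAGTCCTATATTATTAAGCATAAAACTGA-3'

Scanning the template, GAGTCCTAT occurs at positions 22–30; this primer anneals to the bottom strand there with its 3' end pointing downstream.
Reverse complement of the reverse primer: TAAAACTGA. This occurs on the top strand at positions 42–50.
The product is the template from position 22 through 50 (29 bp).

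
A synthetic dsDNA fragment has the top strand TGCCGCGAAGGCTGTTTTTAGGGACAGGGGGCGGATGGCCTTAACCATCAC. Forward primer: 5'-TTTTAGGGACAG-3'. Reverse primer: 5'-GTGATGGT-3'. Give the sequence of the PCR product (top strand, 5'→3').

5'-TTTTAGGGACAGGGGGCGGATGGCCTTAACCATCAC-3'

Forward primer TTTTAGGGACAG is found on the top strand at positions 16–27.
Reverse complement of the reverse primer: ACCATCAC. This occurs on the top strand at positions 44–51.
The product is the template from position 16 through 51 (36 bp).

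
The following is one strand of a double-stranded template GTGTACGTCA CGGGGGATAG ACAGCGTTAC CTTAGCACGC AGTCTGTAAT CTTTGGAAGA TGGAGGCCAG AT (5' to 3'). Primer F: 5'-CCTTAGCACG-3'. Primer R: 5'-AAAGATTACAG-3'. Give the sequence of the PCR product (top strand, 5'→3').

The forward primer matches the template at positions 30–39.
The reverse primer's reverse complement is CTGTAATCTTT, which matches the template at positions 44–54.
The product is the template from position 30 through 54 (25 bp).

5'-CCTTAGCACGCAGTCTGTAATCTTT-3'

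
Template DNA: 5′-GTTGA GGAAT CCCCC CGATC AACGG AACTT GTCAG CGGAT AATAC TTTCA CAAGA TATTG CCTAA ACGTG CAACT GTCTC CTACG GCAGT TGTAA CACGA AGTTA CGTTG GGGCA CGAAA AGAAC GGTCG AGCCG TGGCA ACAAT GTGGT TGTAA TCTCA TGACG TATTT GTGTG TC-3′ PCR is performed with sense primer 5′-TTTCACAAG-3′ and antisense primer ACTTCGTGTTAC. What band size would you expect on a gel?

58 bp

Forward primer TTTCACAAG is found on the top strand at positions 46–54.
The reverse primer's reverse complement is GTAACACGAAGT, which matches the template at positions 92–103.
Product length = (reverse-primer end) − (forward-primer start) + 1 = 103 − 46 + 1 = 58 bp.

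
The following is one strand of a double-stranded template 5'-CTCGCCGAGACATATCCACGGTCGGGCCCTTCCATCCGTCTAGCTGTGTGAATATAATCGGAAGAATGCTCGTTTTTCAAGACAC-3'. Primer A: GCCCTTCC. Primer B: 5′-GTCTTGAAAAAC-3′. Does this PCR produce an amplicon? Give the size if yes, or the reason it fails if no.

Yes — a 58 bp product.

Primer A (GCCCTTCC) matches the top strand at positions 26–33; it acts as a forward primer.
Primer B's reverse complement is GTTTTTCAAGAC, matching the top strand at positions 72–83; it acts as a reverse primer.
The 3' ends face each other across positions 26–83, giving a 58 bp product.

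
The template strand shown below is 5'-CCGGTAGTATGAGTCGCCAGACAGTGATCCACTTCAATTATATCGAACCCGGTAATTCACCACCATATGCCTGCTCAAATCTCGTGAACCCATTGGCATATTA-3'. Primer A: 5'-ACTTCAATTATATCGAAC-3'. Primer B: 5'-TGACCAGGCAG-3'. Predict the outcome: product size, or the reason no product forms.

No product — primer B has no binding site in the template.

Primer B (TGACCAGGCAG) does not match the top strand, and its reverse complement CTGCCTGGTCA does not match either.
With no annealing site for primer B, no amplification occurs.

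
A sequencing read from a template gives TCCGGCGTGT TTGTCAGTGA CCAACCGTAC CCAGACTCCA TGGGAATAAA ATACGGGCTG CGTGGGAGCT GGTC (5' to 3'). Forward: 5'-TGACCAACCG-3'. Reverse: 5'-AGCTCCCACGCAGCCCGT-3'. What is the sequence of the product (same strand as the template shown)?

5'-TGACCAACCGTACCCAGACTCCATGGGAATAAAATACGGGCTGCGTGGGAGCT-3'

Forward primer TGACCAACCG is found on the top strand at positions 18–27.
Taking the reverse complement of AGCTCCCACGCAGCCCGT gives ACGGGCTGCGTGGGAGCT, found at positions 53–70 on the template; the primer anneals here to the top strand with its 3' end pointing upstream.
The product is the template from position 18 through 70 (53 bp).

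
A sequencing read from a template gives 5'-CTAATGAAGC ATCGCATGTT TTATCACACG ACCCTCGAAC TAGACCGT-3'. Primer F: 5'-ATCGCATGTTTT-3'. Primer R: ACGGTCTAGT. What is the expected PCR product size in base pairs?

The forward primer matches the template at positions 11–22.
The reverse primer's reverse complement is ACTAGACCGT, which matches the template at positions 39–48.
The product runs from position 11 to position 48, so its length is 48 − 11 + 1 = 38 bp.

38 bp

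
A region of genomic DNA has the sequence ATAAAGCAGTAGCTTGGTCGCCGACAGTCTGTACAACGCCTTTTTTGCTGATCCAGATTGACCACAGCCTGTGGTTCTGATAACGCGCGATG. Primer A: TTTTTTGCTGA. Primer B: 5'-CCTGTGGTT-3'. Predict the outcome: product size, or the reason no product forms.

No product — both primers anneal to the same strand and extend in the same direction.

Primer A (TTTTTTGCTGA) matches the top strand at positions 41–51 (3' end points downstream).
Primer B (CCTGTGGTT) also matches the top strand directly, at positions 68–76 — its reverse complement AACCACAGG is not present.
Both primers anneal to the bottom strand with 3' ends pointing the same way, so neither can prime synthesis back toward the other.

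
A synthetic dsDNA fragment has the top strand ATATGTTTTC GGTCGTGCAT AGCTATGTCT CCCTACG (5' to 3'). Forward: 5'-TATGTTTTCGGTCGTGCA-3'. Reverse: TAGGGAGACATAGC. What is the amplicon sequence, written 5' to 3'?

5'-TATGTTTTCGGTCGTGCATAGCTATGTCTCCCTA-3'

Forward primer TATGTTTTCGGTCGTGCA is found on the top strand at positions 2–19.
Reverse complement of the reverse primer: GCTATGTCTCCCTA. This occurs on the top strand at positions 22–35.
The product is the template from position 2 through 35 (34 bp).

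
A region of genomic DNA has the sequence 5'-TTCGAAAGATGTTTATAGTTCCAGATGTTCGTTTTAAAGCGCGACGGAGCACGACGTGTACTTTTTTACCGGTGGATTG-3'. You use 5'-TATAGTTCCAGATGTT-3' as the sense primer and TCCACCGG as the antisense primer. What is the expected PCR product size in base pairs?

Scanning the template, TATAGTTCCAGATGTT occurs at positions 14–29; this primer anneals to the bottom strand there with its 3' end pointing downstream.
Reverse complement of the reverse primer: CCGGTGGA. This occurs on the top strand at positions 69–76.
Amplicon spans positions 14–76: 63 bp.

63 bp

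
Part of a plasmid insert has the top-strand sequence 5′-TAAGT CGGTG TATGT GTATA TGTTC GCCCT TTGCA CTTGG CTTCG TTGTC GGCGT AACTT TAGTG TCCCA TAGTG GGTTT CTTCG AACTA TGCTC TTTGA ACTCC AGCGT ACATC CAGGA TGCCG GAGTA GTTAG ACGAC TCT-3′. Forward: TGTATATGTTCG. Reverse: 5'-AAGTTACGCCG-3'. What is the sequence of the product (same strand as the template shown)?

The forward primer matches the template at positions 15–26.
Taking the reverse complement of AAGTTACGCCG gives CGGCGTAACTT, found at positions 50–60 on the template; the primer anneals here to the top strand with its 3' end pointing upstream.
The product is the template from position 15 through 60 (46 bp).

5'-TGTATATGTTCGCCCTTTGCACTTGGCTTCGTTGTCGGCGTAACTT-3'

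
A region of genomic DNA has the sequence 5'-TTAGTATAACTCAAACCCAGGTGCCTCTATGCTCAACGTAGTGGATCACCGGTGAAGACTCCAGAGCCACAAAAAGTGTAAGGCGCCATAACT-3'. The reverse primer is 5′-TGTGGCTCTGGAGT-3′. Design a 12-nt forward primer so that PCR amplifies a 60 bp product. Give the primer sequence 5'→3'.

The reverse primer's reverse complement ACTCCAGAGCCACA matches the template at positions 58–71, so the product ends at position 71.
A 60 bp product then starts at position 71 − 60 + 1 = 12.
The forward primer is identical to the top strand there: CAAACCCAGGTG.

5'-CAAACCCAGGTG-3'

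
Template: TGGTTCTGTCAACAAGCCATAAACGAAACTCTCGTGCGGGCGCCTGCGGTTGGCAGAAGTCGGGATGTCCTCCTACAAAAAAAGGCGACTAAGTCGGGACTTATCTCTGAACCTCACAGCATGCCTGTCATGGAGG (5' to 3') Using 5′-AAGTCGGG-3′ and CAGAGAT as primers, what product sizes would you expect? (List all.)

The forward primer AAGTCGGG matches the top strand at positions 57–64, 91–98.
The reverse primer's reverse complement is ATCTCTG, matching at positions 103–109.
Each forward site pairs with the reverse site to give a product ending at position 109: sizes 53, 19 bp.

53 bp, 19 bp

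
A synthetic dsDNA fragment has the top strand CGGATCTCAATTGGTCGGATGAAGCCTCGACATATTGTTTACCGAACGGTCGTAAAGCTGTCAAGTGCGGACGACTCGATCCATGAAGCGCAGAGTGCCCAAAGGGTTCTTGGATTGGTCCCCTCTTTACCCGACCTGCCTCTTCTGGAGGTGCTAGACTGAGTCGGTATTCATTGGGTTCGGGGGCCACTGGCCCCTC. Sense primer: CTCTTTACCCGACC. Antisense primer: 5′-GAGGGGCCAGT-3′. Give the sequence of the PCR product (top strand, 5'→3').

The forward primer matches the template at positions 123–136.
Reverse complement of the reverse primer: ACTGGCCCCTC. This occurs on the top strand at positions 189–199.
The product is the template from position 123 through 199 (77 bp).

5'-CTCTTTACCCGACCTGCCTCTTCTGGAGGTGCTAGACTGAGTCGGTATTCATTGGGTTCGGGGGCCACTGGCCCCTC-3'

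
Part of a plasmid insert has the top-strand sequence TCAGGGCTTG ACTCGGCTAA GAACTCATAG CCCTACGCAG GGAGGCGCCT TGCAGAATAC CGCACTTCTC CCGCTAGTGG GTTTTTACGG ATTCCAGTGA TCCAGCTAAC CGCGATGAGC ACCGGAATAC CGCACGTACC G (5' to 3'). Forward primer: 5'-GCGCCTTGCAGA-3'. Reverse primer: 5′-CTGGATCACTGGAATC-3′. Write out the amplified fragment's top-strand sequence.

5'-GCGCCTTGCAGAATACCGCACTTCTCCCGCTAGTGGGTTTTTACGGATTCCAGTGATCCAG-3'

Scanning the template, GCGCCTTGCAGA occurs at positions 45–56; this primer anneals to the bottom strand there with its 3' end pointing downstream.
The reverse primer's reverse complement is GATTCCAGTGATCCAG, which matches the template at positions 90–105.
The product is the template from position 45 through 105 (61 bp).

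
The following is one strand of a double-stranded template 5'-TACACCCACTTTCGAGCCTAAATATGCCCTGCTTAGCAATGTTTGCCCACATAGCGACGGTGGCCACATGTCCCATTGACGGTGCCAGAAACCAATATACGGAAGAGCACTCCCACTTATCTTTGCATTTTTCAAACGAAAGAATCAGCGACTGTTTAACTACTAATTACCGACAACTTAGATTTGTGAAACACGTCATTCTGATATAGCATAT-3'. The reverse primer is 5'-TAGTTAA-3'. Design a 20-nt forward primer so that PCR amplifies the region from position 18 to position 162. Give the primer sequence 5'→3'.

5'-CTAAATATGCCCTGCTTAGC-3'

The reverse primer's reverse complement TTAACTA matches the template at positions 156–162; the product starts at position 18.
The forward primer is identical to the top strand over positions 18–37: CTAAATATGCCCTGCTTAGC.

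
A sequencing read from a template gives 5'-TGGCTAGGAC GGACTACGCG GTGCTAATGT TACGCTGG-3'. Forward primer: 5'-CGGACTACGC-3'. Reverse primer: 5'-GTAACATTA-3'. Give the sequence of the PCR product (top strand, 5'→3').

5'-CGGACTACGCGGTGCTAATGTTAC-3'

Scanning the template, CGGACTACGC occurs at positions 10–19; this primer anneals to the bottom strand there with its 3' end pointing downstream.
Reverse complement of the reverse primer: TAATGTTAC. This occurs on the top strand at positions 25–33.
The product is the template from position 10 through 33 (24 bp).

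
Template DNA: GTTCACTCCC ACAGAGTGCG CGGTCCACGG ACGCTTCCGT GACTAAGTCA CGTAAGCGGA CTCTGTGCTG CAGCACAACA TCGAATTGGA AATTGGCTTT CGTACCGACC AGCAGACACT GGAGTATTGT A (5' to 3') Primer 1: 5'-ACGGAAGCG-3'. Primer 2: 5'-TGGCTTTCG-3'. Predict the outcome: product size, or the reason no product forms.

Primer 1 (ACGGAAGCG) has reverse complement CGCTTCCGT, which matches the top strand at positions 32–40; primer 1 anneals to the top strand there with its 3' end pointing upstream toward position 32.
Primer 2 (TGGCTTTCG) matches the top strand directly at positions 94–102; it anneals to the bottom strand with its 3' end pointing downstream toward position 102.
The 3' ends diverge (primer 1 extends toward position 1, primer 2 toward position 131), so the primers never converge on a shared product.

No product — the primers' 3' ends point away from each other.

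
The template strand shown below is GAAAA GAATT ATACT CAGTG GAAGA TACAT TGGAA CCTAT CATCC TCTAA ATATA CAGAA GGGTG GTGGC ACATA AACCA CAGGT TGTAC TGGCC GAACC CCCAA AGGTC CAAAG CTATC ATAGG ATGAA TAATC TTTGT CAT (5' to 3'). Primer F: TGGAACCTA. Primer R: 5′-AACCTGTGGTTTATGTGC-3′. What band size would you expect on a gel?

56 bp

Scanning the template, TGGAACCTA occurs at positions 31–39; this primer anneals to the bottom strand there with its 3' end pointing downstream.
Taking the reverse complement of AACCTGTGGTTTATGTGC gives GCACATAAACCACAGGTT, found at positions 69–86 on the template; the primer anneals here to the top strand with its 3' end pointing upstream.
The product runs from position 31 to position 86, so its length is 86 − 31 + 1 = 56 bp.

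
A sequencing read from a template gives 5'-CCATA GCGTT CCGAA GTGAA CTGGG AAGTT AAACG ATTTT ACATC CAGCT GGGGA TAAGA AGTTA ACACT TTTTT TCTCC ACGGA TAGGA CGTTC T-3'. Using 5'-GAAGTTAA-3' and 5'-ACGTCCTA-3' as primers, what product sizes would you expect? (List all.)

The forward primer GAAGTTAA matches the top strand at positions 25–32, 59–66.
The reverse primer's reverse complement is TAGGACGT, matching at positions 86–93.
Each forward site pairs with the reverse site to give a product ending at position 93: sizes 69, 35 bp.

69 bp, 35 bp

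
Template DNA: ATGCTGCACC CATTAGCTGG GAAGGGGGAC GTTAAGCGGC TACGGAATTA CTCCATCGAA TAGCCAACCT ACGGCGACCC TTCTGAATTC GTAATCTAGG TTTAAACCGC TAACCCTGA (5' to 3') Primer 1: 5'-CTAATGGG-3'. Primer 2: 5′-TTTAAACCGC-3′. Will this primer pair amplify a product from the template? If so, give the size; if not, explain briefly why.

Primer 1 (CTAATGGG) has reverse complement CCCATTAG, which matches the top strand at positions 9–16; primer 1 anneals to the top strand there with its 3' end pointing upstream toward position 9.
Primer 2 (TTTAAACCGC) matches the top strand directly at positions 101–110; it anneals to the bottom strand with its 3' end pointing downstream toward position 110.
The 3' ends diverge (primer 1 extends toward position 1, primer 2 toward position 119), so the primers never converge on a shared product.

No product — the primers' 3' ends point away from each other.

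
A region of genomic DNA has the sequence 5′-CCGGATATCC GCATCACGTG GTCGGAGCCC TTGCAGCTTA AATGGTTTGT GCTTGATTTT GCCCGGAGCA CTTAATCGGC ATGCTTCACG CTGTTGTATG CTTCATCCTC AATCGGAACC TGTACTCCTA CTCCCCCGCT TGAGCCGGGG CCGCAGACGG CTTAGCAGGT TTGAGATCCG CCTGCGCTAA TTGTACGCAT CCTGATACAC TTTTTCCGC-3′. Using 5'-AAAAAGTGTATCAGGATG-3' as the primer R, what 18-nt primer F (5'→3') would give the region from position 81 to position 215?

5'-ATGCTTCACGCTGTTGTA-3'

The reverse primer's reverse complement CATCCTGATACACTTTTT matches the template at positions 198–215; the product starts at position 81.
The forward primer is identical to the top strand over positions 81–98: ATGCTTCACGCTGTTGTA.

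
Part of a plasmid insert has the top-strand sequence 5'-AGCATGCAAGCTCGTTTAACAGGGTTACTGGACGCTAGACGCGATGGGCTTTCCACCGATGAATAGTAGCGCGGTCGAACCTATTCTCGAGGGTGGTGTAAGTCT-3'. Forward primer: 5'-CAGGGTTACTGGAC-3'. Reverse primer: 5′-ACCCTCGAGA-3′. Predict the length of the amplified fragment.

The forward primer matches the template at positions 20–33.
The reverse primer's reverse complement is TCTCGAGGGT, which matches the template at positions 85–94.
The product runs from position 20 to position 94, so its length is 94 − 20 + 1 = 75 bp.

75 bp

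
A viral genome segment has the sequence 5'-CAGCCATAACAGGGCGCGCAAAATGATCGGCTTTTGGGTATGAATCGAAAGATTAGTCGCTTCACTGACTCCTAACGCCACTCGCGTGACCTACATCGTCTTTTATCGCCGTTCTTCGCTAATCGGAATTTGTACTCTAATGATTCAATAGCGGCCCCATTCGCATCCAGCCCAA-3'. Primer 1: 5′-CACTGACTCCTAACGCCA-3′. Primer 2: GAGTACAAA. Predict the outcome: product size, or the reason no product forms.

Yes — a 75 bp product.

Primer 1 (CACTGACTCCTAACGCCA) matches the top strand at positions 63–80; it acts as a forward primer.
Primer 2's reverse complement is TTTGTACTC, matching the top strand at positions 129–137; it acts as a reverse primer.
The 3' ends face each other across positions 63–137, giving a 75 bp product.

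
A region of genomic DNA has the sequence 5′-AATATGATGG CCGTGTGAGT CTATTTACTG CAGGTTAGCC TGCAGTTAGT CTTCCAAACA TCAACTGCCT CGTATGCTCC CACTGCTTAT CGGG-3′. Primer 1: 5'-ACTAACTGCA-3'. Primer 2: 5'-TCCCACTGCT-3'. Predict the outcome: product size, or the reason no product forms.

No product — the primers' 3' ends point away from each other.

Primer 1 (ACTAACTGCA) has reverse complement TGCAGTTAGT, which matches the top strand at positions 41–50; primer 1 anneals to the top strand there with its 3' end pointing upstream toward position 41.
Primer 2 (TCCCACTGCT) matches the top strand directly at positions 78–87; it anneals to the bottom strand with its 3' end pointing downstream toward position 87.
The 3' ends diverge (primer 1 extends toward position 1, primer 2 toward position 94), so the primers never converge on a shared product.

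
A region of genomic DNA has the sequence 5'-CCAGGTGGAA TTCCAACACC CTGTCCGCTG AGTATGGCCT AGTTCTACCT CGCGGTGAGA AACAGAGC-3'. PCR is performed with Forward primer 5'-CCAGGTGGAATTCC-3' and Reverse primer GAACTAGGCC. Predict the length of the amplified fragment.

The forward primer matches the template at positions 1–14.
The reverse primer's reverse complement is GGCCTAGTTC, which matches the template at positions 36–45.
The product runs from position 1 to position 45, so its length is 45 − 1 + 1 = 45 bp.

45 bp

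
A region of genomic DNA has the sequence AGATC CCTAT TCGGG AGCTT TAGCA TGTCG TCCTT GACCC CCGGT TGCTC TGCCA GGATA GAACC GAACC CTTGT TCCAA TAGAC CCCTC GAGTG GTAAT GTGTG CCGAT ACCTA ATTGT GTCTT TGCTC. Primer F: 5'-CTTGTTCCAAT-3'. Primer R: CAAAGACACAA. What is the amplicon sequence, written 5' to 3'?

Forward primer CTTGTTCCAAT is found on the top strand at positions 71–81.
The reverse primer's reverse complement is TTGTGTCTTTG, which matches the template at positions 117–127.
The product is the template from position 71 through 127 (57 bp).

5'-CTTGTTCCAATAGACCCCTCGAGTGGTAATGTGTGCCGATACCTAATTGTGTCTTTG-3'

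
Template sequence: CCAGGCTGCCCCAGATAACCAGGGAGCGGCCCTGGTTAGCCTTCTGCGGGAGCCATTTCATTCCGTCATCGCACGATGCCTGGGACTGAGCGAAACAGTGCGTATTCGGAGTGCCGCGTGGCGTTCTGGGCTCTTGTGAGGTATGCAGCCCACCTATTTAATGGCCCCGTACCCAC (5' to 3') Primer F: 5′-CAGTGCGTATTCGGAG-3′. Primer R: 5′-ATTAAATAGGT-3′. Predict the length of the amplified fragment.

67 bp

The forward primer matches the template at positions 96–111.
Reverse complement of the reverse primer: ACCTATTTAAT. This occurs on the top strand at positions 152–162.
Product length = (reverse-primer end) − (forward-primer start) + 1 = 162 − 96 + 1 = 67 bp.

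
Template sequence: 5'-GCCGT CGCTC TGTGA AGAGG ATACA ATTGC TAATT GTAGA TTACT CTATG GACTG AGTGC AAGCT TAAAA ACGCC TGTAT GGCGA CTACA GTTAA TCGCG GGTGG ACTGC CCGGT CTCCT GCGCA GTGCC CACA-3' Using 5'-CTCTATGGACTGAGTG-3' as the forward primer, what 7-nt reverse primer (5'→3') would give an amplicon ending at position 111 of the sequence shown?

5'-GGCAGTC-3'

The forward primer binds at positions 44–59; the product's 3' end on the top strand is position 111.
The reverse primer anneals to the top strand over positions 105–111, i.e. to GACTGCC.
Its sequence written 5'→3' is the reverse complement: GGCAGTC.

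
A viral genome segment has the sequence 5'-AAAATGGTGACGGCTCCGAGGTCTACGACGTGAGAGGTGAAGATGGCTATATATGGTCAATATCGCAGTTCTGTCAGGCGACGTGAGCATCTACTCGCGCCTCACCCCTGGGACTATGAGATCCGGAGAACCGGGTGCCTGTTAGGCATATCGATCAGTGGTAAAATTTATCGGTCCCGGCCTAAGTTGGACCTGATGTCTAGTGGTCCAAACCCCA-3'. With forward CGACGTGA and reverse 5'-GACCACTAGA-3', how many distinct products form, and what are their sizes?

The forward primer CGACGTGA matches the top strand at positions 26–33, 79–86.
The reverse primer's reverse complement is TCTAGTGGTC, matching at positions 199–208.
Each forward site pairs with the reverse site to give a product ending at position 208: sizes 183, 130 bp.

Two products: 183 bp, 130 bp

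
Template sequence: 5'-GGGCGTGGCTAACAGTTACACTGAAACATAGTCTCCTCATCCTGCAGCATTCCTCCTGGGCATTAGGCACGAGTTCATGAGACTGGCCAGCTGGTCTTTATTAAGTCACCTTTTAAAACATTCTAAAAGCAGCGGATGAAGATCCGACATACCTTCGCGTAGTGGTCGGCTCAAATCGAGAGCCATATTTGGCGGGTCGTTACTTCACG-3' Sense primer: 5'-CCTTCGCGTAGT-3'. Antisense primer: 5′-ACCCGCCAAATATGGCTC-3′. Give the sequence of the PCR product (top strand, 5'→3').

The forward primer matches the template at positions 152–163.
The reverse primer's reverse complement is GAGCCATATTTGGCGGGT, which matches the template at positions 180–197.
The product is the template from position 152 through 197 (46 bp).

5'-CCTTCGCGTAGTGGTCGGCTCAAATCGAGAGCCATATTTGGCGGGT-3'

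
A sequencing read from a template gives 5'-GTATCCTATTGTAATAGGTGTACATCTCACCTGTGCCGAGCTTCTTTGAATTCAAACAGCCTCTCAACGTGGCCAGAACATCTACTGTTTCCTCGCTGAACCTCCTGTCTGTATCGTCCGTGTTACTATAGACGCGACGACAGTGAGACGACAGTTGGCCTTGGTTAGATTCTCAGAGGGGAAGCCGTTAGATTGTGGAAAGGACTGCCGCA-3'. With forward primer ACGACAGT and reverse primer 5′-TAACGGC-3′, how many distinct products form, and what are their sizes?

The forward primer ACGACAGT matches the top strand at positions 137–144, 148–155.
The reverse primer's reverse complement is GCCGTTA, matching at positions 184–190.
Each forward site pairs with the reverse site to give a product ending at position 190: sizes 54, 43 bp.

Two products: 54 bp, 43 bp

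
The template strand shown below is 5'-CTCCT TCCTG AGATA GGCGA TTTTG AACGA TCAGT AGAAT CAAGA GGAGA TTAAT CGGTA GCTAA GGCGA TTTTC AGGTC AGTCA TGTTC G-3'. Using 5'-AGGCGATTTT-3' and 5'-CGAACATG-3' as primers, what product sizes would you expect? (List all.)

77 bp, 27 bp

The forward primer AGGCGATTTT matches the top strand at positions 15–24, 65–74.
The reverse primer's reverse complement is CATGTTCG, matching at positions 84–91.
Each forward site pairs with the reverse site to give a product ending at position 91: sizes 77, 27 bp.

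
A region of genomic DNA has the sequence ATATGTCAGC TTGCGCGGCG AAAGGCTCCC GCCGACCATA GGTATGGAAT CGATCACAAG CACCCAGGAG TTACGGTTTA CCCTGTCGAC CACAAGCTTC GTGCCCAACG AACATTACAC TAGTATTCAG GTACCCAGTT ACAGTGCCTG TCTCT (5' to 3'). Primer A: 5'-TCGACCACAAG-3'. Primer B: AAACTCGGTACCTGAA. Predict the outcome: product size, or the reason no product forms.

No product — primer B has no binding site in the template.

Primer B (AAACTCGGTACCTGAA) does not match the top strand, and its reverse complement TTCAGGTACCGAGTTT does not match either.
With no annealing site for primer B, no amplification occurs.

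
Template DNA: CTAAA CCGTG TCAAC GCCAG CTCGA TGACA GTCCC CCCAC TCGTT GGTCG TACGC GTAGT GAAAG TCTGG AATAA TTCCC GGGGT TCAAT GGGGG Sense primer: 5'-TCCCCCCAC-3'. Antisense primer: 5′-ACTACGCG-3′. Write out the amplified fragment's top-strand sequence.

Scanning the template, TCCCCCCAC occurs at positions 32–40; this primer anneals to the bottom strand there with its 3' end pointing downstream.
Taking the reverse complement of ACTACGCG gives CGCGTAGT, found at positions 53–60 on the template; the primer anneals here to the top strand with its 3' end pointing upstream.
The product is the template from position 32 through 60 (29 bp).

5'-TCCCCCCACTCGTTGGTCGTACGCGTAGT-3'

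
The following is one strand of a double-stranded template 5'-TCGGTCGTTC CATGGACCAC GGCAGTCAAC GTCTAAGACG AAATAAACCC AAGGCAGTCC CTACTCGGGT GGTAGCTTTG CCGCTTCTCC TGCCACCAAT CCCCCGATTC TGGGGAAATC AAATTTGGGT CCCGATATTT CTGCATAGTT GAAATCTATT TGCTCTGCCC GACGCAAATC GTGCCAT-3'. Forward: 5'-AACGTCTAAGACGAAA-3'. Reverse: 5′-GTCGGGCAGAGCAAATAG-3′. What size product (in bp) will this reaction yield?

Scanning the template, AACGTCTAAGACGAAA occurs at positions 28–43; this primer anneals to the bottom strand there with its 3' end pointing downstream.
The reverse primer's reverse complement is CTATTTGCTCTGCCCGAC, which matches the template at positions 156–173.
The product runs from position 28 to position 173, so its length is 173 − 28 + 1 = 146 bp.

146 bp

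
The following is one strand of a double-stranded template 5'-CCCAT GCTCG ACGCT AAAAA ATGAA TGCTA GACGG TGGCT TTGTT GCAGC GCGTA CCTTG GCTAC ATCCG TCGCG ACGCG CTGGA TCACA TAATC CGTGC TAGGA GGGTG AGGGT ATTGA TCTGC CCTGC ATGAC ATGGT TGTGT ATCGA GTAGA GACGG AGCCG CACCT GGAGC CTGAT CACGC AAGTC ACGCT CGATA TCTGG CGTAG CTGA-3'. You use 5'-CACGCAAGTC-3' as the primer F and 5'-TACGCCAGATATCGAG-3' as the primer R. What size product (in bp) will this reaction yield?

Forward primer CACGCAAGTC is found on the top strand at positions 181–190.
Taking the reverse complement of TACGCCAGATATCGAG gives CTCGATATCTGGCGTA, found at positions 194–209 on the template; the primer anneals here to the top strand with its 3' end pointing upstream.
Amplicon spans positions 181–209: 29 bp.

29 bp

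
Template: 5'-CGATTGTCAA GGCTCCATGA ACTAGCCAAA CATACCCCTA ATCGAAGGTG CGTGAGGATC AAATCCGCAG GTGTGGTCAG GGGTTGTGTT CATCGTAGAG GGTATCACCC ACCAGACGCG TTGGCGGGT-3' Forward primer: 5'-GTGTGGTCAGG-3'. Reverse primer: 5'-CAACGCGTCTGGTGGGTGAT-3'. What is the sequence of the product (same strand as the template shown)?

5'-GTGTGGTCAGGGGTTGTGTTCATCGTAGAGGGTATCACCCACCAGACGCGTTG-3'

Scanning the template, GTGTGGTCAGG occurs at positions 71–81; this primer anneals to the bottom strand there with its 3' end pointing downstream.
Reverse complement of the reverse primer: ATCACCCACCAGACGCGTTG. This occurs on the top strand at positions 104–123.
The product is the template from position 71 through 123 (53 bp).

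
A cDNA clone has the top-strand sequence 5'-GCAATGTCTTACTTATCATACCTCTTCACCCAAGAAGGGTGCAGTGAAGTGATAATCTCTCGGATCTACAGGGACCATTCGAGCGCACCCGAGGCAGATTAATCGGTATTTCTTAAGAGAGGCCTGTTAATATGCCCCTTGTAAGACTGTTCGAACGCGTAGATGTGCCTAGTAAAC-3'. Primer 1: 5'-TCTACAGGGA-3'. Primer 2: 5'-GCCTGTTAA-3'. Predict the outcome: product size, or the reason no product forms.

Primer 1 (TCTACAGGGA) matches the top strand at positions 65–74 (3' end points downstream).
Primer 2 (GCCTGTTAA) also matches the top strand directly, at positions 122–130 — its reverse complement TTAACAGGC is not present.
Both primers anneal to the bottom strand with 3' ends pointing the same way, so neither can prime synthesis back toward the other.

No product — both primers anneal to the same strand and extend in the same direction.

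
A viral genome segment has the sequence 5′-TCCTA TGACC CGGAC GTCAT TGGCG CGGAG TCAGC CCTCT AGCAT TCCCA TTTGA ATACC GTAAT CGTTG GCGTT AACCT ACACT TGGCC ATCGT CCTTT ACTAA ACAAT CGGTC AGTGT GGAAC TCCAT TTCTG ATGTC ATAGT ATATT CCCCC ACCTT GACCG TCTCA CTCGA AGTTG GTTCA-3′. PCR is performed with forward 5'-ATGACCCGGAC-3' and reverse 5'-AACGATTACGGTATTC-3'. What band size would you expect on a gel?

65 bp

The forward primer matches the template at positions 5–15.
The reverse primer's reverse complement is GAATACCGTAATCGTT, which matches the template at positions 54–69.
Product length = (reverse-primer end) − (forward-primer start) + 1 = 69 − 5 + 1 = 65 bp.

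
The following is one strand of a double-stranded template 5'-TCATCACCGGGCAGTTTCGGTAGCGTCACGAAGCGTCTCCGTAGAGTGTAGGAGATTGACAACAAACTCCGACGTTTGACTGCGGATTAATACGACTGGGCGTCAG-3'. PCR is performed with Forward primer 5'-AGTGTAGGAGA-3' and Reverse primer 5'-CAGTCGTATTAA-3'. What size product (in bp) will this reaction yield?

54 bp

The forward primer matches the template at positions 45–55.
Reverse complement of the reverse primer: TTAATACGACTG. This occurs on the top strand at positions 87–98.
The product runs from position 45 to position 98, so its length is 98 − 45 + 1 = 54 bp.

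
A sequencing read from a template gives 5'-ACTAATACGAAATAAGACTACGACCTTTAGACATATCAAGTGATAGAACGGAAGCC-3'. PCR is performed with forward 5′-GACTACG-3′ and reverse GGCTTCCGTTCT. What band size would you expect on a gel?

Scanning the template, GACTACG occurs at positions 16–22; this primer anneals to the bottom strand there with its 3' end pointing downstream.
The reverse primer's reverse complement is AGAACGGAAGCC, which matches the template at positions 45–56.
The product runs from position 16 to position 56, so its length is 56 − 16 + 1 = 41 bp.

41 bp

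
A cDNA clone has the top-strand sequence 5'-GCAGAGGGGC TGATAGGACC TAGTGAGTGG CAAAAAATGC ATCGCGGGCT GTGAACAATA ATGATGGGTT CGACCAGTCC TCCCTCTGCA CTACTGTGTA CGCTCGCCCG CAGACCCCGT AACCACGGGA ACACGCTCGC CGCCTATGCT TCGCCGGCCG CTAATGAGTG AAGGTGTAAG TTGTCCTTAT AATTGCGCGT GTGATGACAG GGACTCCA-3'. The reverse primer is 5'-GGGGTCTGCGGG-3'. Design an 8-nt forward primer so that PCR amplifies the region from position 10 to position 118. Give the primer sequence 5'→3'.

5'-CTGATAGG-3'

The reverse primer's reverse complement CCCGCAGACCCC matches the template at positions 107–118; the product starts at position 10.
The forward primer is identical to the top strand over positions 10–17: CTGATAGG.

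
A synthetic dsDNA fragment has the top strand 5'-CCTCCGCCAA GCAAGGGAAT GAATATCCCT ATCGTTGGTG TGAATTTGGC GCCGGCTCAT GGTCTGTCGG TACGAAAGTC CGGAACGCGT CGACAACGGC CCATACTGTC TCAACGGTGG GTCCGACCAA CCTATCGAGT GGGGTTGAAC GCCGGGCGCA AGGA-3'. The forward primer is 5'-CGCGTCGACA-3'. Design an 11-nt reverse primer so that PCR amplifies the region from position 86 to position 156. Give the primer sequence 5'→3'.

The product's 3' end on the top strand is position 156.
The reverse primer anneals to the top strand over positions 146–156, i.e. to TGAACGCCGGG.
Its sequence written 5'→3' is the reverse complement: CCCGGCGTTCA.

5'-CCCGGCGTTCA-3'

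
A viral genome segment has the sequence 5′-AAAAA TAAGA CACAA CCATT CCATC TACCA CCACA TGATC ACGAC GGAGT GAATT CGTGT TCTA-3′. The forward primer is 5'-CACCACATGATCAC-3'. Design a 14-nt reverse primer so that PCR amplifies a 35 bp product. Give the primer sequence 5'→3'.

The forward primer binds at positions 29–42, so a 35 bp product ends at position 29 + 35 − 1 = 63.
The reverse primer anneals to the top strand over positions 50–63, i.e. to TGAATTCGTGTTCT.
Its sequence written 5'→3' is the reverse complement: AGAACACGAATTCA.

5'-AGAACACGAATTCA-3'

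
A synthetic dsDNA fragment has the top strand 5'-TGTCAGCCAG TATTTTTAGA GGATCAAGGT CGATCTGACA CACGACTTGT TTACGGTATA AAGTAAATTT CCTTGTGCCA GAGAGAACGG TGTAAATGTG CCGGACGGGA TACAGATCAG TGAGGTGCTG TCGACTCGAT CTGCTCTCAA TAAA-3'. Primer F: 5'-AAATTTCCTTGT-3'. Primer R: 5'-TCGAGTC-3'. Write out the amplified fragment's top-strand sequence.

5'-AAATTTCCTTGTGCCAGAGAGAACGGTGTAAATGTGCCGGACGGGATACAGATCAGTGAGGTGCTGTCGACTCGA-3'

Forward primer AAATTTCCTTGT is found on the top strand at positions 65–76.
Taking the reverse complement of TCGAGTC gives GACTCGA, found at positions 133–139 on the template; the primer anneals here to the top strand with its 3' end pointing upstream.
The product is the template from position 65 through 139 (75 bp).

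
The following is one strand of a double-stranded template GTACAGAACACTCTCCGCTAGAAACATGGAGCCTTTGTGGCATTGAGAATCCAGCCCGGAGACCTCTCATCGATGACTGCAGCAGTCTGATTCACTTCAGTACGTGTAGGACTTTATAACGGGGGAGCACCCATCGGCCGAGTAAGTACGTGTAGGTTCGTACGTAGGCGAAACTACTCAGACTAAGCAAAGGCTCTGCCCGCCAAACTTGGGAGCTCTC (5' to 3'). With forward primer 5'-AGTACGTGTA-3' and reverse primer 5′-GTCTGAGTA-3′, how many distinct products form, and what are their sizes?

Two products: 85 bp, 39 bp

The forward primer AGTACGTGTA matches the top strand at positions 99–108, 145–154.
The reverse primer's reverse complement is TACTCAGAC, matching at positions 175–183.
Each forward site pairs with the reverse site to give a product ending at position 183: sizes 85, 39 bp.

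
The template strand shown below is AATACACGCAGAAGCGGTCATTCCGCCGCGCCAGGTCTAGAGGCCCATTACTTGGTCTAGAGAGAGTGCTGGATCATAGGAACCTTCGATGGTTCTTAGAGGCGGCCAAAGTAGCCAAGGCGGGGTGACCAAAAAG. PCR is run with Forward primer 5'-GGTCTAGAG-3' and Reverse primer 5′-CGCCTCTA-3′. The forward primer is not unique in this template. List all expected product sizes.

71 bp, 51 bp

The forward primer GGTCTAGAG matches the top strand at positions 34–42, 54–62.
The reverse primer's reverse complement is TAGAGGCG, matching at positions 97–104.
Each forward site pairs with the reverse site to give a product ending at position 104: sizes 71, 51 bp.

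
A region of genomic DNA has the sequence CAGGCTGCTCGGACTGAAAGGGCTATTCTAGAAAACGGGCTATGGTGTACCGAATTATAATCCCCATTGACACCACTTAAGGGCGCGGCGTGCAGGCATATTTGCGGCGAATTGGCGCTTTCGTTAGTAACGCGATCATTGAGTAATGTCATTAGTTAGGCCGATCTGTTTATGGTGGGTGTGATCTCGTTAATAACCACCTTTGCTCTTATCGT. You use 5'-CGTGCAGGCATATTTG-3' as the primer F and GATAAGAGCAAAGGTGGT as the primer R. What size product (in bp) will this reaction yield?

Scanning the template, CGTGCAGGCATATTTG occurs at positions 89–104; this primer anneals to the bottom strand there with its 3' end pointing downstream.
Reverse complement of the reverse primer: ACCACCTTTGCTCTTATC. This occurs on the top strand at positions 196–213.
Product length = (reverse-primer end) − (forward-primer start) + 1 = 213 − 89 + 1 = 125 bp.

125 bp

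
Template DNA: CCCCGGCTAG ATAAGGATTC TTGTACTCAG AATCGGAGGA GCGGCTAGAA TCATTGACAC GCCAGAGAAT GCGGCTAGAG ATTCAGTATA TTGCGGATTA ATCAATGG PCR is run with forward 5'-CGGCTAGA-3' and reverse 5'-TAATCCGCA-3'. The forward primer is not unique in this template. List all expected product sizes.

97 bp, 59 bp, 29 bp

The forward primer CGGCTAGA matches the top strand at positions 4–11, 42–49, 72–79.
The reverse primer's reverse complement is TGCGGATTA, matching at positions 92–100.
Each forward site pairs with the reverse site to give a product ending at position 100: sizes 97, 59, 29 bp.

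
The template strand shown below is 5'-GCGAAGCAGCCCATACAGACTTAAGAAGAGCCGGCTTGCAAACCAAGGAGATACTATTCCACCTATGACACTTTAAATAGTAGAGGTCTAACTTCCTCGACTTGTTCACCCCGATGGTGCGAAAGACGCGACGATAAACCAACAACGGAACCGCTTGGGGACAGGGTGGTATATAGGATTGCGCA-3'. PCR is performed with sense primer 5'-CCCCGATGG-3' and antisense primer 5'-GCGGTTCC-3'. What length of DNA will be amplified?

46 bp

The forward primer matches the template at positions 109–117.
Taking the reverse complement of GCGGTTCC gives GGAACCGC, found at positions 147–154 on the template; the primer anneals here to the top strand with its 3' end pointing upstream.
Product length = (reverse-primer end) − (forward-primer start) + 1 = 154 − 109 + 1 = 46 bp.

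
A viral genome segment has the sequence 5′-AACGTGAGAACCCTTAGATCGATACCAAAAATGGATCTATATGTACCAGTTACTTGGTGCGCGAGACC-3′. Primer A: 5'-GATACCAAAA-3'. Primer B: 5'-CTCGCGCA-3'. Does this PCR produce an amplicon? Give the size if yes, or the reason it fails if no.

Yes — a 45 bp product.

Primer A (GATACCAAAA) matches the top strand at positions 21–30; it acts as a forward primer.
Primer B's reverse complement is TGCGCGAG, matching the top strand at positions 58–65; it acts as a reverse primer.
The 3' ends face each other across positions 21–65, giving a 45 bp product.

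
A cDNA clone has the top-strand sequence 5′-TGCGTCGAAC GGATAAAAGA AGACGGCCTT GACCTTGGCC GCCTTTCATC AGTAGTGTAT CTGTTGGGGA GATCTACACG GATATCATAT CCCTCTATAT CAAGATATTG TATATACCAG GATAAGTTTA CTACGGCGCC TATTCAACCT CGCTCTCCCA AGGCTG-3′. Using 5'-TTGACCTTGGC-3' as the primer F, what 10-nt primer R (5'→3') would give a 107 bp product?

The forward primer binds at positions 29–39, so a 107 bp product ends at position 29 + 107 − 1 = 135.
The reverse primer anneals to the top strand over positions 126–135, i.e. to GTTTACTACG.
Its sequence written 5'→3' is the reverse complement: CGTAGTAAAC.

5'-CGTAGTAAAC-3'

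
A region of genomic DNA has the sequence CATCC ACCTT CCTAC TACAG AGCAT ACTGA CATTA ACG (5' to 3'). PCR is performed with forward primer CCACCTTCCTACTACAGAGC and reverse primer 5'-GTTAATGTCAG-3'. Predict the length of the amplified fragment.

34 bp

The forward primer matches the template at positions 4–23.
Reverse complement of the reverse primer: CTGACATTAAC. This occurs on the top strand at positions 27–37.
Amplicon spans positions 4–37: 34 bp.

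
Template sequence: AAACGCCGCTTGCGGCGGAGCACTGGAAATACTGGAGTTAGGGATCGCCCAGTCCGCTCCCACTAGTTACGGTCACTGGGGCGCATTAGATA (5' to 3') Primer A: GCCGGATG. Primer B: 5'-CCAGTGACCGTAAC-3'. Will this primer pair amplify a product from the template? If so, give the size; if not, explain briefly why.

No product — primer A has no binding site in the template.

Primer A (GCCGGATG) does not match the top strand, and its reverse complement CATCCGGC does not match either.
With no annealing site for primer A, no amplification occurs.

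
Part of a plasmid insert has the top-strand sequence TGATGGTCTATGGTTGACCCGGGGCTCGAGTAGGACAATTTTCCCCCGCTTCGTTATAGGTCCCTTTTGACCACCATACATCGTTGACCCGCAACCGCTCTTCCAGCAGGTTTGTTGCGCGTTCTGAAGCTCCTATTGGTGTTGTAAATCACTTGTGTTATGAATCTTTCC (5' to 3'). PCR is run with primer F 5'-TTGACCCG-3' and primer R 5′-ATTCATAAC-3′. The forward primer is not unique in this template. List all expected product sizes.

152 bp, 82 bp

The forward primer TTGACCCG matches the top strand at positions 14–21, 84–91.
The reverse primer's reverse complement is GTTATGAAT, matching at positions 157–165.
Each forward site pairs with the reverse site to give a product ending at position 165: sizes 152, 82 bp.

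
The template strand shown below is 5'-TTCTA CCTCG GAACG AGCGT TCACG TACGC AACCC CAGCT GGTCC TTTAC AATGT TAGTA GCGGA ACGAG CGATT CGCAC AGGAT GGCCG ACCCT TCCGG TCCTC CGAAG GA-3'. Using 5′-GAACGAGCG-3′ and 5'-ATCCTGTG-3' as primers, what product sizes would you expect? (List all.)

The forward primer GAACGAGCG matches the top strand at positions 11–19, 64–72.
The reverse primer's reverse complement is CACAGGAT, matching at positions 78–85.
Each forward site pairs with the reverse site to give a product ending at position 85: sizes 75, 22 bp.

75 bp, 22 bp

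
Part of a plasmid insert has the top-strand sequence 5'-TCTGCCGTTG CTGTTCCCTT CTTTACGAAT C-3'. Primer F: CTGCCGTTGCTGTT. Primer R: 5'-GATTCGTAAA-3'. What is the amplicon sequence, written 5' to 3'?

5'-CTGCCGTTGCTGTTCCCTTCTTTACGAATC-3'

Scanning the template, CTGCCGTTGCTGTT occurs at positions 2–15; this primer anneals to the bottom strand there with its 3' end pointing downstream.
The reverse primer's reverse complement is TTTACGAATC, which matches the template at positions 22–31.
The product is the template from position 2 through 31 (30 bp).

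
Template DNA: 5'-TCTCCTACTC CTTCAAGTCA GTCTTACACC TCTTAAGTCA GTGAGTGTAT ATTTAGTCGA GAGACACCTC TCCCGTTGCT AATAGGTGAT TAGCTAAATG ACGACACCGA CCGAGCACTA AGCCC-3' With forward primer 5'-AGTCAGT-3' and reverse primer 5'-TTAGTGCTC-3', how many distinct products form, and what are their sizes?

Two products: 106 bp, 86 bp

The forward primer AGTCAGT matches the top strand at positions 16–22, 36–42.
The reverse primer's reverse complement is GAGCACTAA, matching at positions 113–121.
Each forward site pairs with the reverse site to give a product ending at position 121: sizes 106, 86 bp.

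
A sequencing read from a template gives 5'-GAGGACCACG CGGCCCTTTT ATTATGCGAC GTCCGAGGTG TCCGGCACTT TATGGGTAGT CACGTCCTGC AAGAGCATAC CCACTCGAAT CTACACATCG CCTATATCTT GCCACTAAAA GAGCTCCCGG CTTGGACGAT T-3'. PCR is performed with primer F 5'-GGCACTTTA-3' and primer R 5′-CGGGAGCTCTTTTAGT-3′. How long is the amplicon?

86 bp

The forward primer matches the template at positions 44–52.
Reverse complement of the reverse primer: ACTAAAAGAGCTCCCG. This occurs on the top strand at positions 114–129.
The product runs from position 44 to position 129, so its length is 129 − 44 + 1 = 86 bp.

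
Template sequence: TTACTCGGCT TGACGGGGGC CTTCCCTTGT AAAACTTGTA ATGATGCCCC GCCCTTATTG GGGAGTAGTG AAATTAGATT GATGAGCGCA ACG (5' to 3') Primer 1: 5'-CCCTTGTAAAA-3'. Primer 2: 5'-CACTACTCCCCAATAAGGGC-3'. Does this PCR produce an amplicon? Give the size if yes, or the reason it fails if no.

Primer 1 (CCCTTGTAAAA) matches the top strand at positions 24–34; it acts as a forward primer.
Primer 2's reverse complement is GCCCTTATTGGGGAGTAGTG, matching the top strand at positions 51–70; it acts as a reverse primer.
The 3' ends face each other across positions 24–70, giving a 47 bp product.

Yes — a 47 bp product.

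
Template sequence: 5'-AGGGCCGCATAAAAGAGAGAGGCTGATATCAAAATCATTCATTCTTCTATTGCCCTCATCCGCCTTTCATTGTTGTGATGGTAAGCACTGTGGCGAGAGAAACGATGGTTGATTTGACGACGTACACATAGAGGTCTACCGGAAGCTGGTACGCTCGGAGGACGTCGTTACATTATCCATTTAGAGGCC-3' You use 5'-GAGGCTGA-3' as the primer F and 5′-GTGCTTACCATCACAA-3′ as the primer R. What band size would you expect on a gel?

Forward primer GAGGCTGA is found on the top strand at positions 19–26.
Taking the reverse complement of GTGCTTACCATCACAA gives TTGTGATGGTAAGCAC, found at positions 73–88 on the template; the primer anneals here to the top strand with its 3' end pointing upstream.
Product length = (reverse-primer end) − (forward-primer start) + 1 = 88 − 19 + 1 = 70 bp.

70 bp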